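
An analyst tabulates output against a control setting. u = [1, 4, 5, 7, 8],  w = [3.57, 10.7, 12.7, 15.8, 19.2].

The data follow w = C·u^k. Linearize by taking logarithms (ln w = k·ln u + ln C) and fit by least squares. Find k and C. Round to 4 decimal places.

Let Y = ln w. Fitting Y = k·ln u + ln C by least squares:
XᵀX = [[12.6227, 7.0211]; [7.0211, 5]], rhs = [18.8917, 11.8993]ᵀ  (here Σln u = 7.0211, Σ(ln u)² = 12.6227, Σln w = 11.8993, Σln u·ln w = 18.8917).
Slope k = (n·Σln u·ln w − Σln u·Σln w)/(n·Σ(ln u)² − (Σln u)²) = (5·18.8917 − 7.0211·11.8993)/13.8181 = 0.78971; ln C = (Σln w − k·Σln u)/n = 1.27094, so C = exp(1.27094) = 3.56421.

k = 0.7897, C = 3.5642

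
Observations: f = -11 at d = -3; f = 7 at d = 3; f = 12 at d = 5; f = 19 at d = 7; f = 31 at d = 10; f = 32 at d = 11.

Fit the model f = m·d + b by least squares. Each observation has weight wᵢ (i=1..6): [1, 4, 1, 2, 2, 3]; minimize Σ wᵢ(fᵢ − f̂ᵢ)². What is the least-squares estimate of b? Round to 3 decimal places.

b = -2.435

AᵀWA·[m, b]ᵀ = AᵀWf reads: 731·m + 81·b = 2119;  81·m + 13·b = 225.
(Σwᵢ·d·d = 731, Σwᵢ·d = 81, Σwᵢ·1 = 13, Σwᵢ·d·f = 2119, Σwᵢ·f = 225.)
Eliminating b: 13·(row 1) − 81·(row 2) gives 2942·m = 13·2119 − 81·225 = 9322, so m = 4661/1471.
Then b = (225 − 81·(4661/1471))/13 = -3582/1471.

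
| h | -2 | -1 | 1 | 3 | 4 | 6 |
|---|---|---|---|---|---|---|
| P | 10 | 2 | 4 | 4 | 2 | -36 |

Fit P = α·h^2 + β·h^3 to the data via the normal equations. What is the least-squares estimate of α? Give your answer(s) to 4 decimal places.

Forming XᵀX = [[1651, 9011]; [9011, 51547]] and XᵀP = [-1182, -7618]ᵀ gives XᵀX·[α, β]ᵀ = XᵀP.
Determinant 1651·51547 − 9011² = 3905976.
α = ((-1182)·51547 − 9011·(-7618))/3905976 = 1929311/976494; β = (1651·(-7618) − 9011·(-1182))/3905976 = -481579/976494.

α = 1.9758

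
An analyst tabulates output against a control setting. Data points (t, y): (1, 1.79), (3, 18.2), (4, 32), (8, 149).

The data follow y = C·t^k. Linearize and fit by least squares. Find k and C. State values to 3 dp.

With ln yᵢ as the transformed response and ln tᵢ as the regressor:
AᵀA = [[7.4528, 4.5643]; [4.5643, 4]], rhs = [18.3975, 11.9533]ᵀ  (here Σln t = 4.5643, Σ(ln t)² = 7.4528, Σln y = 11.9533, Σln t·ln y = 18.3975).
Solving (det = 8.9781): k = 2.11970, ln C = 0.56957, so C = exp(0.56957) = 1.76751.

k = 2.120, C = 1.768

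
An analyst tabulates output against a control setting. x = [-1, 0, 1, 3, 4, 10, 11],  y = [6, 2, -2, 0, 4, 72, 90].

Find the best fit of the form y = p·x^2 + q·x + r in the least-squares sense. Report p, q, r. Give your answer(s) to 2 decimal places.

Normal-equation sums: Σx^2·x^2 = 24980, Σx^2·x = 2422, Σx^2 = 248, Σx·x = 248, Σx = 28, Σ1 = 7.
Moment sums: Σx^2·y = 18158, Σx·y = 1718, Σy = 172.
So MᵀM·[p, q, r]ᵀ = Mᵀy: [[24980, 2422, 248]; [2422, 248, 28]; [248, 28, 7]]·[p, q, r]ᵀ = [18158, 1718, 172]ᵀ.
Solving the 3×3 system (Gaussian elimination) gives p = 293725/275529, q = -1001705/275529, r = 123568/91843.

p = 1.07, q = -3.64, r = 1.35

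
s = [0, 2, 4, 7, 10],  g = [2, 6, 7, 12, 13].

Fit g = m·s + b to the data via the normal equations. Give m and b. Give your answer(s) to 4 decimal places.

m = 1.1076, b = 2.9051

From the data, Σs·s = 169, Σs = 23, Σ1 = 5.
For Mᵀg: Σs·g = 254, Σg = 40.
So MᵀM·[m, b]ᵀ = Mᵀg: [[169, 23]; [23, 5]]·[m, b]ᵀ = [254, 40]ᵀ.
Eliminating b: 5·(row 1) − 23·(row 2) gives 316·m = 5·254 − 23·40 = 350, so m = 175/158.
Then b = (40 − 23·(175/158))/5 = 459/158.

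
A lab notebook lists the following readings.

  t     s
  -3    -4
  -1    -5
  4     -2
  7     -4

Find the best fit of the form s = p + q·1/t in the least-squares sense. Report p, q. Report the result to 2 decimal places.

p = -3.33, q = 1.78

Forming MᵀM = [[4, -79/84]; [-79/84, 8425/7056]] and Mᵀs = [-15, 221/42]ᵀ gives MᵀM·[p, q]ᵀ = Mᵀs.
Δ = 4·(8425/7056) − (-79/84)² = 3051/784.
p = ((-15)·(8425/7056) − (-79/84)·(221/42))/(3051/784) = -91457/27459; q = (4·(221/42) − (-79/84)·(-15))/(3051/784) = 16324/9153.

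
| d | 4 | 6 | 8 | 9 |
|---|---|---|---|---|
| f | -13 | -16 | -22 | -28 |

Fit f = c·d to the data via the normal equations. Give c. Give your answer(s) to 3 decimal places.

c = -2.924

Normal-equation sums: Σd·d = 197.
And Σd·f = -576.
XᵀX·[c]ᵀ = Xᵀf becomes [[197]]·[c]ᵀ = [-576]ᵀ.
Hence c = -576 / 197 ≈ -2.92386.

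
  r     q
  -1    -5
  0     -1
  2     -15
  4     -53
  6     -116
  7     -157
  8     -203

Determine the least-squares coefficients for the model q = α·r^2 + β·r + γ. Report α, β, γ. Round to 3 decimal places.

From the data, Σr^2·r^2 = 8066, Σr^2·r = 1142, Σr^2 = 170, Σr·r = 170, Σr = 26, Σ1 = 7.
Right-hand side: Σr^2·q = -25774, Σr·q = -3656, Σq = -550.
Inverting the 3×3 Gram matrix, [α, β, γ]ᵀ = [-154223/49764, -20899/49764, -659/377]ᵀ.

α = -3.099, β = -0.420, γ = -1.748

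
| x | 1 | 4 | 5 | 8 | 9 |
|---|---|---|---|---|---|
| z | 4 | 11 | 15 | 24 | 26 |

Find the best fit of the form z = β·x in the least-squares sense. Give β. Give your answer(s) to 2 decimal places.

β = 2.94

Compute the Gram sums: Σx·x = 187.
For Aᵀz: Σx·z = 549.
Normal equations: [[187]]·[β]ᵀ = [549]ᵀ.
Hence β = 549 / 187 ≈ 2.93583.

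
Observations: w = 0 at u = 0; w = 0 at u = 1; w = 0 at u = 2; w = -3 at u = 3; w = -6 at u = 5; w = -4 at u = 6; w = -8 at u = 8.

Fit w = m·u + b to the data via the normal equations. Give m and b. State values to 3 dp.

Forming XᵀX = [[139, 25]; [25, 7]] and Xᵀw = [-127, -21]ᵀ gives XᵀX·[m, b]ᵀ = Xᵀw.
det = 139·7 − 25² = 348.
m = ((-127)·7 − 25·(-21))/348 = -91/87; b = (139·(-21) − 25·(-127))/348 = 64/87.

m = -1.046, b = 0.736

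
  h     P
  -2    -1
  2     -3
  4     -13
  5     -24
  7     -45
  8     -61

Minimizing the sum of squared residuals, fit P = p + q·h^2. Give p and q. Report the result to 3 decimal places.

From the data, Σ1 = 6, Σh^2 = 162, Σh^2·h^2 = 7410.
For MᵀP: ΣP = -147, Σh^2·P = -6933.
Normal equations: [[6, 162]; [162, 7410]]·[p, q]ᵀ = [-147, -6933]ᵀ.
Δ = 6·7410 − 162² = 18216.
p = ((-147)·7410 − 162·(-6933))/18216 = 941/506; q = (6·(-6933) − 162·(-147))/18216 = -247/253.

p = 1.860, q = -0.976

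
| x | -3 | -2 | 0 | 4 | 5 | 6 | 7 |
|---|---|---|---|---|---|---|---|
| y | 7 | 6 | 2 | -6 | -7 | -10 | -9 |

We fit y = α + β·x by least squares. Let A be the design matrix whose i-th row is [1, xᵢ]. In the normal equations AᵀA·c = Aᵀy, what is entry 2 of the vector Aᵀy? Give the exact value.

-215

Entry 2 ↔ basis x, so (Aᵀy)_{2} = Σᵢ (x)·yᵢ = (-3)·(7) + (-2)·(6) + (0)·(2) + (4)·(-6) + (5)·(-7) + (6)·(-10) + (7)·(-9) = -215.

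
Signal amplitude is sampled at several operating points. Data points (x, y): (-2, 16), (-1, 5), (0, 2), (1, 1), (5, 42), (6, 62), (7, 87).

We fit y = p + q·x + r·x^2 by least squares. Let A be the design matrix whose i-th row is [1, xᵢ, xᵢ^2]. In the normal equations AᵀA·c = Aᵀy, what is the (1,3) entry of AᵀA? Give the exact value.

Row 1 ↔ basis 1, column 3 ↔ basis x^2, so (AᵀA)_{1,3} = Σᵢ x^2 = (1)·(4) + (1)·(1) + (1)·(0) + (1)·(1) + (1)·(25) + (1)·(36) + (1)·(49) = 116.

116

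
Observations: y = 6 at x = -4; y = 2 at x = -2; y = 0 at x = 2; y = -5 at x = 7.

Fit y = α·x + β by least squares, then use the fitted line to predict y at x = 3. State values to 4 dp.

ŷ = -1.3251

Setting ∂/∂α … = 0 gives: 73·α + 3·β = -63;  3·α + 4·β = 3.
Δ = 73·4 − 3² = 283.
α = ((-63)·4 − 3·3)/283 = -261/283; β = (73·3 − 3·(-63))/283 = 408/283.
At x = 3: ŷ = (-261/283)·(3) + (408/283)·(1) = -375/283.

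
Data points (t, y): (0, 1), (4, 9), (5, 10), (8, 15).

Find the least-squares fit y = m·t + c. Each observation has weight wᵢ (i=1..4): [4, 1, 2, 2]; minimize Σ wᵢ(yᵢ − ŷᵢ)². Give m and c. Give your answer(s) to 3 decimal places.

Compute the Gram sums: Σwᵢ·t·t = 194, Σwᵢ·t = 30, Σwᵢ·1 = 9.
Moment sums: Σwᵢ·t·y = 376, Σwᵢ·y = 63.
XᵀWX·[m, c]ᵀ = XᵀWy becomes [[194, 30]; [30, 9]]·[m, c]ᵀ = [376, 63]ᵀ.
Determinant 194·9 − 30² = 846.
m = (376·9 − 30·63)/846 = 83/47; c = (194·63 − 30·376)/846 = 157/141.

m = 1.766, c = 1.113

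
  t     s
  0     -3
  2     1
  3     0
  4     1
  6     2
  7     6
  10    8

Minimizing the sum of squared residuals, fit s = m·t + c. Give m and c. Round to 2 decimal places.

m = 1.05, c = -2.68

Setting ∂/∂m … = 0 gives: 214·m + 32·c = 140;  32·m + 7·c = 15.
det = 214·7 − 32² = 474.
m = (140·7 − 32·15)/474 = 250/237; c = (214·15 − 32·140)/474 = -635/237.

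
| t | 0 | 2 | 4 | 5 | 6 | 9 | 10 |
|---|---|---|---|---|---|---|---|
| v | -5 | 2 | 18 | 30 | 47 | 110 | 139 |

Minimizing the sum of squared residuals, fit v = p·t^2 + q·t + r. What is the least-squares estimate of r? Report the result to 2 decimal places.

The normal system MᵀM·[p, q, r]ᵀ = Mᵀv is [[18754, 2142, 262]; [2142, 262, 36]; [262, 36, 7]]·[p, q, r]ᵀ = [25548, 2888, 341]ᵀ.
Row-reducing yields p = 142339/98616, q = -5377/32872, r = -220289/49308.

r = -4.47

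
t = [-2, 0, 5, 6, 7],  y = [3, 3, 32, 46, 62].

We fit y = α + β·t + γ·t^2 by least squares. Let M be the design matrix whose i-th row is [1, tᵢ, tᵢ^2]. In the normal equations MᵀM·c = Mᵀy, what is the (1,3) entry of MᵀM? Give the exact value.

114

Row 1 ↔ basis 1, column 3 ↔ basis t^2, so (MᵀM)_{1,3} = Σᵢ t^2 = (1)·(4) + (1)·(0) + (1)·(25) + (1)·(36) + (1)·(49) = 114.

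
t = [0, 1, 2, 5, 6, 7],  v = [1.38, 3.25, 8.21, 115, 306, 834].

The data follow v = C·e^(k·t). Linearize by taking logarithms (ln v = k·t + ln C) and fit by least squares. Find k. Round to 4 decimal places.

Let Y = ln v. Fitting Y = k·t + ln C by least squares:
Σt = 21.0000, Σ(t)² = 115.0000, Σln v = 20.8008, Σt·ln v = 110.5392.
Normal system: [[115.0000, 21.0000]; [21.0000, 6]]·[k, ln C]ᵀ = [110.5392, 20.8008]ᵀ.
Slope k = (n·Σt·ln v − Σt·Σln v)/(n·Σ(t)² − (Σt)²) = (6·110.5392 − 21.0000·20.8008)/249.0000 = 0.90931; ln C = (Σln v − k·Σt)/n = 0.28423.

k = 0.9093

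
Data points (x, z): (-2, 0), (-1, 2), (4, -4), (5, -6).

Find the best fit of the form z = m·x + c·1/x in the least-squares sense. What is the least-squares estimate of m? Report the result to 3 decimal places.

m = -1.041

MᵀM·[m, c]ᵀ = Mᵀz reads: 46·m + 4·c = -48;  4·m + (541/400)·c = -21/5.
Eliminating c: (541/400)·(row 1) − 4·(row 2) gives (9243/200)·m = (541/400)·(-48) − 4·(-21/5) = -1203/25, so m = -3208/3081.
Then c = ((-21/5) − 4·(-3208/3081))/(541/400) = -80/3081.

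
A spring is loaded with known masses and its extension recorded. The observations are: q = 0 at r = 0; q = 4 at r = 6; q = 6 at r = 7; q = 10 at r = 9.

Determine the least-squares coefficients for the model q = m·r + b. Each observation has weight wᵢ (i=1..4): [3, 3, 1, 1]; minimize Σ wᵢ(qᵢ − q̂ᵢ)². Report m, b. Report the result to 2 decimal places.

m = 0.91, b = -0.36

XᵀWX·[m, b]ᵀ = XᵀWq reads: 238·m + 34·b = 204;  34·m + 8·b = 28.
Δ = 238·8 − 34² = 748.
m = (204·8 − 34·28)/748 = 10/11; b = (238·28 − 34·204)/748 = -4/11.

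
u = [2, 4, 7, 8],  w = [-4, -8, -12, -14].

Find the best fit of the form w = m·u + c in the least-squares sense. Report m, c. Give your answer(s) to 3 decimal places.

With design matrix A, AᵀA = [[133, 21]; [21, 4]] and Aᵀw = [-236, -38]ᵀ.
Eliminating c: 4·(row 1) − 21·(row 2) gives 91·m = 4·(-236) − 21·(-38) = -146, so m = -146/91.
Then c = ((-38) − 21·(-146/91))/4 = -14/13.

m = -1.604, c = -1.077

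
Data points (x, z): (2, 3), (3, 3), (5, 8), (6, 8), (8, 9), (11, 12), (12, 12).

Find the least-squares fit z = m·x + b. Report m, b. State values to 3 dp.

Compute the Gram sums: Σx·x = 403, Σx = 47, Σ1 = 7.
Right-hand side: Σx·z = 451, Σz = 55.
AᵀA·[m, b]ᵀ = Aᵀz becomes [[403, 47]; [47, 7]]·[m, b]ᵀ = [451, 55]ᵀ.
Δ = 403·7 − 47² = 612.
m = (451·7 − 47·55)/612 = 143/153; b = (403·55 − 47·451)/612 = 242/153.

m = 0.935, b = 1.582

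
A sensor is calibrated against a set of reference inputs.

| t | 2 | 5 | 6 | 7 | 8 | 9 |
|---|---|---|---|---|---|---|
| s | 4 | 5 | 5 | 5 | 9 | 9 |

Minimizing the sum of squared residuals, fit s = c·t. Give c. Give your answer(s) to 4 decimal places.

With design matrix M, MᵀM = [[259]] and Mᵀs = [251]ᵀ.
c = 251/259 = 0.969112.

c = 0.9691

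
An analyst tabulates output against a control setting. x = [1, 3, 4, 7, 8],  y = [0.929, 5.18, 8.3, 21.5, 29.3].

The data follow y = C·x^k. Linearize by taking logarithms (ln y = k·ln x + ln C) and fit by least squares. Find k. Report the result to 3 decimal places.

k = 1.644

Taking logs, ln y = k·ln x + ln C, so regress ln y on ln x.
AᵀA = [[11.2394, 6.5103]; [6.5103, 5]], rhs = [17.7344, 10.1331]ᵀ  (here Σln x = 6.5103, Σ(ln x)² = 11.2394, Σln y = 10.1331, Σln x·ln y = 17.7344).
Solving (det = 13.8136): k = 1.64355, ln C = -0.11337.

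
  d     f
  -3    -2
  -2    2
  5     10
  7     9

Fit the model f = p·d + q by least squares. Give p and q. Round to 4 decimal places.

p = 1.0936, q = 2.8361

From the data, Σd·d = 87, Σd = 7, Σ1 = 4.
For Aᵀf: Σd·f = 115, Σf = 19.
AᵀA·[p, q]ᵀ = Aᵀf becomes [[87, 7]; [7, 4]]·[p, q]ᵀ = [115, 19]ᵀ.
det = 87·4 − 7² = 299.
p = (115·4 − 7·19)/299 = 327/299; q = (87·19 − 7·115)/299 = 848/299.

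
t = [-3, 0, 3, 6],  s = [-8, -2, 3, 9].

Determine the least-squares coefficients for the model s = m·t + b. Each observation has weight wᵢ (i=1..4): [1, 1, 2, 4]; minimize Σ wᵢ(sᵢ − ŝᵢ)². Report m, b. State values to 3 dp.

Normal-equation sums: Σwᵢ·t·t = 171, Σwᵢ·t = 27, Σwᵢ·1 = 8.
And Σwᵢ·t·s = 258, Σwᵢ·s = 32.
So XᵀWX·[m, b]ᵀ = XᵀWs: [[171, 27]; [27, 8]]·[m, b]ᵀ = [258, 32]ᵀ.
Determinant 171·8 − 27² = 639.
m = (258·8 − 27·32)/639 = 400/213; b = (171·32 − 27·258)/639 = -166/71.

m = 1.878, b = -2.338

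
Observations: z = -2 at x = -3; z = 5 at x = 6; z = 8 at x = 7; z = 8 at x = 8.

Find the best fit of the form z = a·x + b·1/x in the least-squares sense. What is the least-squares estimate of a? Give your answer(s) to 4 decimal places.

a = 1.0927

Setting ∂/∂a … = 0 gives: 158·a + 4·b = 156;  4·a + (4937/28224)·b = 51/14.
Eliminating b: (4937/28224)·(row 1) − 4·(row 2) gives (164231/14112)·a = (4937/28224)·156 − 4·(51/14) = 29909/2352, so a = 179454/164231.
Then b = ((51/14) − 4·(179454/164231))/(4937/28224) = -683424/164231.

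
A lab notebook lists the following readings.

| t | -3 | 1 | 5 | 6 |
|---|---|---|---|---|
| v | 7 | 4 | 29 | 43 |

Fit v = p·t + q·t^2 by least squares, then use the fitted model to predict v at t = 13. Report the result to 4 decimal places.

v̂ = 186.0450

With design matrix A, AᵀA = [[71, 315]; [315, 2003]] and Aᵀv = [386, 2340]ᵀ.
Δ = 71·2003 − 315² = 42988.
p = (386·2003 − 315·2340)/42988 = 1639/1954; q = (71·2340 − 315·386)/42988 = 2025/1954.
At t = 13: v̂ = (1639/1954)·(13) + (2025/1954)·(169) = 181766/977.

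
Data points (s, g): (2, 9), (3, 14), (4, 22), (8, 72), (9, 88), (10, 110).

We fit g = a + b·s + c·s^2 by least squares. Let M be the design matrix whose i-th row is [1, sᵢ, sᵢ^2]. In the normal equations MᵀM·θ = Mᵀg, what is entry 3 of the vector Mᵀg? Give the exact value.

Entry 3 ↔ basis s^2, so (Mᵀg)_{3} = Σᵢ (s^2)·gᵢ = (4)·(9) + (9)·(14) + (16)·(22) + (64)·(72) + (81)·(88) + (100)·(110) = 23250.

23250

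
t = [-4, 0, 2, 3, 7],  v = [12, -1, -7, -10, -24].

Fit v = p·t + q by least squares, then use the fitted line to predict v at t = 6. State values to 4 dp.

v̂ = -20.3067

The normal system MᵀM·[p, q]ᵀ = Mᵀv is [[78, 8]; [8, 5]]·[p, q]ᵀ = [-260, -30]ᵀ.
Δ = 78·5 − 8² = 326.
p = ((-260)·5 − 8·(-30))/326 = -530/163; q = (78·(-30) − 8·(-260))/326 = -130/163.
At t = 6: v̂ = (-530/163)·(6) + (-130/163)·(1) = -3310/163.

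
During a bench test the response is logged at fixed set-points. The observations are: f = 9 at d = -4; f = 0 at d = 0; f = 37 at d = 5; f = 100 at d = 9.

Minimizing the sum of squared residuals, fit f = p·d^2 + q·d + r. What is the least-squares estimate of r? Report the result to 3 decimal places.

The normal system XᵀX·[p, q, r]ᵀ = Xᵀf is [[7442, 790, 122]; [790, 122, 10]; [122, 10, 4]]·[p, q, r]ᵀ = [9169, 1049, 146]ᵀ.
Row-reducing yields p = 1, q = 199/97, r = 169/194.

r = 0.871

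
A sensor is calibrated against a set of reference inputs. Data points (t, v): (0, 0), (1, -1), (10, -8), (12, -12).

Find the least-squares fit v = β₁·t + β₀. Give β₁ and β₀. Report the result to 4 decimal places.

With design matrix A, AᵀA = [[245, 23]; [23, 4]] and Aᵀv = [-225, -21]ᵀ.
Eliminating β₀: 4·(row 1) − 23·(row 2) gives 451·β₁ = 4·(-225) − 23·(-21) = -417, so β₁ = -417/451.
Then β₀ = ((-21) − 23·(-417/451))/4 = 30/451.

β₁ = -0.9246, β₀ = 0.0665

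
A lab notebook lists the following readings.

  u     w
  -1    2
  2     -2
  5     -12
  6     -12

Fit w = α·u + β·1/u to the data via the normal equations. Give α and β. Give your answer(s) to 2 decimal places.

α = -2.15, β = 0.90

Normal-equation sums: Σu·u = 66, Σu·1/u = 4, Σ1/u·1/u = 593/450.
And Σu·w = -138, Σ1/u·w = -37/5.
AᵀA·[α, β]ᵀ = Aᵀw becomes [[66, 4]; [4, 593/450]]·[α, β]ᵀ = [-138, -37/5]ᵀ.
Eliminating β: (593/450)·(row 1) − 4·(row 2) gives (5323/75)·α = (593/450)·(-138) − 4·(-37/5) = -11419/75, so α = -11419/5323.
Then β = ((-37/5) − 4·(-11419/5323))/(593/450) = 4770/5323.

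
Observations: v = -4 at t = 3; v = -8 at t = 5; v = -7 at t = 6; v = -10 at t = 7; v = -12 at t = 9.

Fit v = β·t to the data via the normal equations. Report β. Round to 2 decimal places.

Entries of XᵀX: Σt·t = 200.
And Σt·v = -272.
XᵀX·[β]ᵀ = Xᵀv becomes [[200]]·[β]ᵀ = [-272]ᵀ.
Hence β = -272 / 200 ≈ -1.36.

β = -1.36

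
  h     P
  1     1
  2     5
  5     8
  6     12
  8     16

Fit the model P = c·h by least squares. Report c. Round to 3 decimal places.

c = 1.931

The normal equations are: 130·c = 251.
c = 251/130 = 1.93077.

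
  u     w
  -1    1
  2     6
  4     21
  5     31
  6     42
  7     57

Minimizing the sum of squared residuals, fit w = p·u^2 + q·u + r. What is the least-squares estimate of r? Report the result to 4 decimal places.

Forming XᵀX = [[4595, 755, 131]; [755, 131, 23]; [131, 23, 6]] and Xᵀw = [5441, 901, 158]ᵀ gives XᵀX·[p, q, r]ᵀ = Xᵀw.
Solving the 3×3 system (Gaussian elimination) gives p = 7969/7788, q = 6659/7788, r = 464/649.

r = 0.7149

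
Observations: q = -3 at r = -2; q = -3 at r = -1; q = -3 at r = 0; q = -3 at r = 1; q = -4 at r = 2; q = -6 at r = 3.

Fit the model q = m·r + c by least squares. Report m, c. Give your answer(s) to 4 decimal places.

With design matrix M, MᵀM = [[19, 3]; [3, 6]] and Mᵀq = [-20, -22]ᵀ.
Determinant 19·6 − 3² = 105.
m = ((-20)·6 − 3·(-22))/105 = -18/35; c = (19·(-22) − 3·(-20))/105 = -358/105.

m = -0.5143, c = -3.4095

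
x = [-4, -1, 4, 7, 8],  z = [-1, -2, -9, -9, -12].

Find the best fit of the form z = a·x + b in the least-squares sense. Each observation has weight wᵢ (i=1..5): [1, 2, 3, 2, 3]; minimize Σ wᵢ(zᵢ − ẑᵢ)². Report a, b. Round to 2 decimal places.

The normal equations are: 356·a + 44·b = -514;  44·a + 11·b = -86.
Δ = 356·11 − 44² = 1980.
a = ((-514)·11 − 44·(-86))/1980 = -17/18; b = (356·(-86) − 44·(-514))/1980 = -400/99.

a = -0.94, b = -4.04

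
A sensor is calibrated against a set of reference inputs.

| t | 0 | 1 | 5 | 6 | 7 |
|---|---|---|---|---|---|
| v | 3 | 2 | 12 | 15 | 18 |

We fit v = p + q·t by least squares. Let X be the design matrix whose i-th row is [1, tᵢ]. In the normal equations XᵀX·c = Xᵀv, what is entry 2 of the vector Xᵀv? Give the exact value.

Entry 2 ↔ basis t, so (Xᵀv)_{2} = Σᵢ (t)·vᵢ = (0)·(3) + (1)·(2) + (5)·(12) + (6)·(15) + (7)·(18) = 278.

278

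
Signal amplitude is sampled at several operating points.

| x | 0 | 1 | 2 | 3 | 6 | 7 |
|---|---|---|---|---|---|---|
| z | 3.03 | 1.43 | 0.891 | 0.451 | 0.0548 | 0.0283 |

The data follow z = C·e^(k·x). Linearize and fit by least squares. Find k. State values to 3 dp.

k = -0.667

Taking logs, ln z = k·x + ln C, so regress ln z on x.
Σx = 19.0000, Σ(x)² = 99.0000, Σln z = -5.9144, Σx·ln z = -44.6407.
Equations: 99.0000·k + 19.0000·ln C = -44.6407;  19.0000·k + 6·ln C = -5.9144.
Slope k = (n·Σx·ln z − Σx·Σln z)/(n·Σ(x)² − (Σx)²) = (6·-44.6407 − 19.0000·-5.9144)/233.0000 = -0.66725; ln C = (Σln z − k·Σx)/n = 1.12723.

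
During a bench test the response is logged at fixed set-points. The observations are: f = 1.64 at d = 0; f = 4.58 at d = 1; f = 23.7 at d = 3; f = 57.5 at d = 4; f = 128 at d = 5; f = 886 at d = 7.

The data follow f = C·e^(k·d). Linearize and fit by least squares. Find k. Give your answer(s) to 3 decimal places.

With ln fᵢ as the transformed response and dᵢ as the regressor:
AᵀA = [[100.0000, 20.0000]; [20.0000, 6]], rhs = [98.9924, 20.8724]ᵀ  (here Σd = 20.0000, Σ(d)² = 100.0000, Σln f = 20.8724, Σd·ln f = 98.9924).
Solving (det = 200.0000): k = 0.88253, ln C = 0.53696.

k = 0.883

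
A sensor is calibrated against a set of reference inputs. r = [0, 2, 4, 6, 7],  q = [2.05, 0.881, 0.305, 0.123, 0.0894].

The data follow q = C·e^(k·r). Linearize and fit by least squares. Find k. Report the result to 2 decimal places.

k = -0.46

Taking logs, ln q = k·r + ln C, so regress ln q on r.
AᵀA = [[105.0000, 19.0000]; [19.0000, 5]], rhs = [-34.4790, -5.1065]ᵀ  (here Σr = 19.0000, Σ(r)² = 105.0000, Σln q = -5.1065, Σr·ln q = -34.4790).
Slope k = (n·Σr·ln q − Σr·Σln q)/(n·Σ(r)² − (Σr)²) = (5·-34.4790 − 19.0000·-5.1065)/164.0000 = -0.45958; ln C = (Σln q − k·Σr)/n = 0.72511.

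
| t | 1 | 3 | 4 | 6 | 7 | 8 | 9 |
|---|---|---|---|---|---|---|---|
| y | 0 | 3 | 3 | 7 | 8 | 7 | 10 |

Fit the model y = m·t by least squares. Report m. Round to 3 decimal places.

From the data, Σt·t = 256.
Moment sums: Σt·y = 265.
m = 265/256 = 1.03516.

m = 1.035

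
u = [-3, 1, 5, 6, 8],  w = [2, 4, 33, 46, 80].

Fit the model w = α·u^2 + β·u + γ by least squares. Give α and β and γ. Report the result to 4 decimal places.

Compute the Gram sums: Σu^2·u^2 = 6099, Σu^2·u = 827, Σu^2 = 135, Σu·u = 135, Σu = 17, Σ1 = 5.
And Σu^2·w = 7623, Σu·w = 1079, Σw = 165.
So AᵀA·[α, β, γ]ᵀ = Aᵀw: [[6099, 827, 135]; [827, 135, 17]; [135, 17, 5]]·[α, β, γ]ᵀ = [7623, 1079, 165]ᵀ.
Solving the 3×3 system (Gaussian elimination) gives α = 67432/67531, β = 131685/67531, γ = -39870/67531.

α = 0.9985, β = 1.9500, γ = -0.5904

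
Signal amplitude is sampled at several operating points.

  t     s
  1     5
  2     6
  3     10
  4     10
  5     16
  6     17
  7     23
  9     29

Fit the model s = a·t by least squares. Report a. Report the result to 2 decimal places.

a = 3.13

MᵀM·[a]ᵀ = Mᵀs reads: 221·a = 691.
(Σt·t = 221, Σt·s = 691.)
Hence a = 691 / 221 ≈ 3.1267.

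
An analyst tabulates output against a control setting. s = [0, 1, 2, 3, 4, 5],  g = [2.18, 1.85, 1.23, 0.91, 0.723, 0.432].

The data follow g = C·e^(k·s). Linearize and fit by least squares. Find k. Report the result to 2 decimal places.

k = -0.32

Linearized form: ln g = k·s + ln C. From the 6 transformed points,
AᵀA = [[55.0000, 15.0000]; [15.0000, 6]], rhs = [-4.7478, 0.3435]ᵀ  (here Σs = 15.0000, Σ(s)² = 55.0000, Σln g = 0.3435, Σs·ln g = -4.7478).
Solving (det = 105.0000): k = -0.32038, ln C = 0.85820.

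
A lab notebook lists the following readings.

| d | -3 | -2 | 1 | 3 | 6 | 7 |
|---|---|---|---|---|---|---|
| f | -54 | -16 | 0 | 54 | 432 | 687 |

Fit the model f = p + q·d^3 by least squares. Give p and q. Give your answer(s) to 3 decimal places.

p = -0.513, q = 2.004

Entries of XᵀX: Σ1 = 6, Σd^3 = 552, Σd^3·d^3 = 165828.
For Xᵀf: Σf = 1103, Σd^3·f = 331997.
Determinant 6·165828 − 552² = 690264.
p = (1103·165828 − 552·331997)/690264 = -9835/19174; q = (6·331997 − 552·1103)/690264 = 230521/115044.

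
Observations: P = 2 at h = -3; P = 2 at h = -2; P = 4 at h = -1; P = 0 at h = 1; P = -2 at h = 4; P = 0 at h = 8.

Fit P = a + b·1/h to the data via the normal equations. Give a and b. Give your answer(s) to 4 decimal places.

The normal system XᵀX·[a, b]ᵀ = XᵀP is [[6, -11/24]; [-11/24, 1405/576]]·[a, b]ᵀ = [6, -37/6]ᵀ.
det = 6·(1405/576) − (-11/24)² = 8309/576.
a = (6·(1405/576) − (-11/24)·(-37/6))/(8309/576) = 6802/8309; b = (6·(-37/6) − (-11/24)·6)/(8309/576) = -19728/8309.

a = 0.8186, b = -2.3743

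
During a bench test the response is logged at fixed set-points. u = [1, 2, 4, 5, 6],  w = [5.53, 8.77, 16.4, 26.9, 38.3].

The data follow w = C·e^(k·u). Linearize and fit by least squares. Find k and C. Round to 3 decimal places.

k = 0.381, C = 3.861

Linearized form: ln w = k·u + ln C. From the 5 transformed points,
Sums: Σu = 18.0000, Σ(u)² = 82.0000, Σln w = 13.6164, Σu·ln w = 55.5753.
Normal system: [[82.0000, 18.0000]; [18.0000, 5]]·[k, ln C]ᵀ = [55.5753, 13.6164]ᵀ.
Solving (det = 86.0000): k = 0.38118, ln C = 1.35102, so C = exp(1.35102) = 3.86136.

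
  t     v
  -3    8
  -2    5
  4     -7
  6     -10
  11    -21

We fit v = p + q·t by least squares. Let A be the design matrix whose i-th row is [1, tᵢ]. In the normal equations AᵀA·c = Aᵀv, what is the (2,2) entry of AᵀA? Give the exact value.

186

Row 2 ↔ basis t, column 2 ↔ basis t, so (AᵀA)_{2,2} = Σᵢ (t)·(t) = (-3)·(-3) + (-2)·(-2) + (4)·(4) + (6)·(6) + (11)·(11) = 186.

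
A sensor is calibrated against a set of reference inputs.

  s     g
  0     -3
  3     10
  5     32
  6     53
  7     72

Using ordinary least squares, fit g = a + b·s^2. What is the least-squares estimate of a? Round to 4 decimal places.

MᵀM·[a, b]ᵀ = Mᵀg reads: 5·a + 119·b = 164;  119·a + 4403·b = 6326.
(Σ1 = 5, Σs^2 = 119, Σs^2·s^2 = 4403, Σg = 164, Σs^2·g = 6326.)
det = 5·4403 − 119² = 7854.
a = (164·4403 − 119·6326)/7854 = -43/11; b = (5·6326 − 119·164)/7854 = 2019/1309.

a = -3.9091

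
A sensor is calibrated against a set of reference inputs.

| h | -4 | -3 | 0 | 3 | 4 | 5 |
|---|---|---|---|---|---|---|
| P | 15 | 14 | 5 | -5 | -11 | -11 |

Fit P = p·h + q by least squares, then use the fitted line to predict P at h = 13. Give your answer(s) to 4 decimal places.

Entries of AᵀA: Σh·h = 75, Σh = 5, Σ1 = 6.
And Σh·P = -216, ΣP = 7.
So AᵀA·[p, q]ᵀ = AᵀP: [[75, 5]; [5, 6]]·[p, q]ᵀ = [-216, 7]ᵀ.
Eliminating q: 6·(row 1) − 5·(row 2) gives 425·p = 6·(-216) − 5·7 = -1331, so p = -1331/425.
Then q = (7 − 5·(-1331/425))/6 = 321/85.
At h = 13: P̂ = (-1331/425)·(13) + (321/85)·(1) = -15698/425.

P̂ = -36.9365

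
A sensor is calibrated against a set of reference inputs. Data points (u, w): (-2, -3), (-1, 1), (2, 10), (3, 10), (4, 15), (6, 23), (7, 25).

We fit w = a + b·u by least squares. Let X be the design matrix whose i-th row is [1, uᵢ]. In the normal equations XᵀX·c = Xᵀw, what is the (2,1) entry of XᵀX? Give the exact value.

Row 2 ↔ basis u, column 1 ↔ basis 1, so (XᵀX)_{2,1} = Σᵢ u = (-2)·(1) + (-1)·(1) + (2)·(1) + (3)·(1) + (4)·(1) + (6)·(1) + (7)·(1) = 19.

19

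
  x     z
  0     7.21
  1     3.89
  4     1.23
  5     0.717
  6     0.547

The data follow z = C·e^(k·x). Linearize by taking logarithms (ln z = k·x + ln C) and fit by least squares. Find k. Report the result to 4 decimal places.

k = -0.4266

Let Y = ln z. Fitting Y = k·x + ln C by least squares:
Σx = 16.0000, Σ(x)² = 78.0000, Σln z = 2.6049, Σx·ln z = -3.0968.
Equations: 78.0000·k + 16.0000·ln C = -3.0968;  16.0000·k + 5·ln C = 2.6049.
Δ = 78.0000·5 − (16.0000)² = 134.0000; k = (-3.0968·5 − 16.0000·2.6049)/134.0000 = -0.42658, ln C = (78.0000·2.6049 − 16.0000·-3.0968)/134.0000 = 1.88605.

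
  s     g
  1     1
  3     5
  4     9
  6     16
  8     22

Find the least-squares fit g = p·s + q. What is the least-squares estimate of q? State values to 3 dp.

Setting ∂/∂p … = 0 gives: 126·p + 22·q = 324;  22·p + 5·q = 53.
Eliminating q: 5·(row 1) − 22·(row 2) gives 146·p = 5·324 − 22·53 = 454, so p = 227/73.
Then q = (53 − 22·(227/73))/5 = -225/73.

q = -3.082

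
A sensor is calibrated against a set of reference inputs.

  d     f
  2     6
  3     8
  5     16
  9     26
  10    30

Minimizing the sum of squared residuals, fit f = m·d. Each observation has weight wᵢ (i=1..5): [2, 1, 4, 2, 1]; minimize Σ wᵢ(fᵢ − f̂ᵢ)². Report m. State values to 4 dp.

Entries of AᵀWA: Σwᵢ·d·d = 379.
Right-hand side: Σwᵢ·d·f = 1136.
AᵀWA·[m]ᵀ = AᵀWf becomes [[379]]·[m]ᵀ = [1136]ᵀ.
Hence m = 1136 / 379 ≈ 2.99736.

m = 2.9974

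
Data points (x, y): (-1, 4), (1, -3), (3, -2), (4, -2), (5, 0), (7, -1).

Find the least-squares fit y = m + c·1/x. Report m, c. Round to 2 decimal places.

MᵀM·[m, c]ᵀ = Mᵀy reads: 6·m + (389/420)·c = -4;  (389/420)·m + (394081/176400)·c = -349/42.
Eliminating c: (394081/176400)·(row 1) − (389/420)·(row 2) gives (442633/35280)·m = (394081/176400)·(-4) − (389/420)·(-349/42) = -109357/88200, so m = -218714/2213165.
Then c = ((-349/42) − (389/420)·(-218714/2213165))/(394081/176400) = -1628256/442633.

m = -0.10, c = -3.68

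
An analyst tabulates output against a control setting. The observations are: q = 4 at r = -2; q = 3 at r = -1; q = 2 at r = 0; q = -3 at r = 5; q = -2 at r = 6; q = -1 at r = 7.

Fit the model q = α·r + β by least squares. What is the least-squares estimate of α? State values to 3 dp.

α = -0.677

With design matrix M, MᵀM = [[115, 15]; [15, 6]] and Mᵀq = [-45, 3]ᵀ.
Eliminating β: 6·(row 1) − 15·(row 2) gives 465·α = 6·(-45) − 15·3 = -315, so α = -21/31.
Then β = (3 − 15·(-21/31))/6 = 68/31.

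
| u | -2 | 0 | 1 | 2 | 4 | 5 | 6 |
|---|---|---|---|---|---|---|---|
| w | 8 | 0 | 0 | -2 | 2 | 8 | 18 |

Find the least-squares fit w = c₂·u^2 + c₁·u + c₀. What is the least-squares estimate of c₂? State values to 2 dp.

c₂ = 0.90

Sums needed: Σu^2·u^2 = 2210, Σu^2·u = 406, Σu^2 = 86, Σu·u = 86, Σu = 16, Σ1 = 7.
And Σu^2·w = 904, Σu·w = 136, Σw = 34.
Normal equations: [[2210, 406, 86]; [406, 86, 16]; [86, 16, 7]]·[c₂, c₁, c₀]ᵀ = [904, 136, 34]ᵀ.
Inverting the 3×3 Gram matrix, [c₂, c₁, c₀]ᵀ = [10351/11508, -30287/11508, -341/1918]ᵀ.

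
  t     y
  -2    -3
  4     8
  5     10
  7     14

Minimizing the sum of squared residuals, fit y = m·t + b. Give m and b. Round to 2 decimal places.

Sums needed: Σt·t = 94, Σt = 14, Σ1 = 4.
And Σt·y = 186, Σy = 29.
XᵀX·[m, b]ᵀ = Xᵀy becomes [[94, 14]; [14, 4]]·[m, b]ᵀ = [186, 29]ᵀ.
det = 94·4 − 14² = 180.
m = (186·4 − 14·29)/180 = 169/90; b = (94·29 − 14·186)/180 = 61/90.

m = 1.88, b = 0.68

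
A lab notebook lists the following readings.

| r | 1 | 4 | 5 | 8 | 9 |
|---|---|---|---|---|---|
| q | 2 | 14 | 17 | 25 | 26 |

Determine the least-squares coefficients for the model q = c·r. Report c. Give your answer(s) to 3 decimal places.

c = 3.086

The normal system XᵀX·[c]ᵀ = Xᵀq is [[187]]·[c]ᵀ = [577]ᵀ.
Hence c = 577 / 187 ≈ 3.08556.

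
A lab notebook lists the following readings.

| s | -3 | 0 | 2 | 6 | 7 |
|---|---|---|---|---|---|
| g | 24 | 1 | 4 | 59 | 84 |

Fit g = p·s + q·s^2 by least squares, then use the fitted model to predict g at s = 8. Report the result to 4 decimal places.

ĝ = 111.4387

Setting ∂/∂p … = 0 gives: 98·p + 540·q = 878;  540·p + 3794·q = 6472.
(Σs·s = 98, Σs·s^2 = 540, Σs^2·s^2 = 3794, Σs·g = 878, Σs^2·g = 6472.)
det = 98·3794 − 540² = 80212.
p = (878·3794 − 540·6472)/80212 = -40937/20053; q = (98·6472 − 540·878)/80212 = 40034/20053.
At s = 8: ĝ = (-40937/20053)·(8) + (40034/20053)·(64) = 2234680/20053.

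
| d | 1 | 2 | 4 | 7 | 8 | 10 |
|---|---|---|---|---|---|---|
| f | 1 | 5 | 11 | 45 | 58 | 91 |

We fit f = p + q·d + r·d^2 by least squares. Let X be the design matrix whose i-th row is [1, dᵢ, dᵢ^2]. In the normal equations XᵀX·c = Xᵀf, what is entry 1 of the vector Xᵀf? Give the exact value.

211

Entry 1 ↔ basis 1, so (Xᵀf)_{1} = Σᵢ fᵢ = (1)·(1) + (1)·(5) + (1)·(11) + (1)·(45) + (1)·(58) + (1)·(91) = 211.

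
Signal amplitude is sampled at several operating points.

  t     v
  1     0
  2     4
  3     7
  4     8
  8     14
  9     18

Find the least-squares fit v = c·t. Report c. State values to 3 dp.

Setting ∂/∂c … = 0 gives: 175·c = 335.
Hence c = 335 / 175 ≈ 1.91429.

c = 1.914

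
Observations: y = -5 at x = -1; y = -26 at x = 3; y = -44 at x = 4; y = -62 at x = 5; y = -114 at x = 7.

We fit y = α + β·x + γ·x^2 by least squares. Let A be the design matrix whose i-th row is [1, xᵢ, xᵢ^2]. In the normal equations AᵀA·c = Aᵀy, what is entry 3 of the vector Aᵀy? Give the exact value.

-8079

Entry 3 ↔ basis x^2, so (Aᵀy)_{3} = Σᵢ (x^2)·yᵢ = (1)·(-5) + (9)·(-26) + (16)·(-44) + (25)·(-62) + (49)·(-114) = -8079.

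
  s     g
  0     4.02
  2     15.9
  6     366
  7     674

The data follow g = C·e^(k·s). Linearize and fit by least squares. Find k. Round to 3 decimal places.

Taking logs, ln g = k·s + ln C, so regress ln g on s.
AᵀA = [[89.0000, 15.0000]; [15.0000, 4]], rhs = [86.5410, 16.5735]ᵀ  (here Σs = 15.0000, Σ(s)² = 89.0000, Σln g = 16.5735, Σs·ln g = 86.5410).
Solving (det = 131.0000): k = 0.74475, ln C = 1.35055.

k = 0.745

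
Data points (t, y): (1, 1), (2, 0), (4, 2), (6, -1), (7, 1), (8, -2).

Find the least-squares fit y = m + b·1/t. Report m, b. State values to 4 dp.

Sums needed: Σ1 = 6, Σ1/t = 367/168, Σ1/t·1/t = 38845/28224.
For Aᵀy: Σy = 1, Σ1/t·y = 103/84.
AᵀA·[m, b]ᵀ = Aᵀy becomes [[6, 367/168]; [367/168, 38845/28224]]·[m, b]ᵀ = [1, 103/84]ᵀ.
Determinant 6·(38845/28224) − (367/168)² = 98381/28224.
m = (1·(38845/28224) − (367/168)·(103/84))/(98381/28224) = -36757/98381; b = (6·(103/84) − (367/168)·1)/(98381/28224) = 145992/98381.

m = -0.3736, b = 1.4839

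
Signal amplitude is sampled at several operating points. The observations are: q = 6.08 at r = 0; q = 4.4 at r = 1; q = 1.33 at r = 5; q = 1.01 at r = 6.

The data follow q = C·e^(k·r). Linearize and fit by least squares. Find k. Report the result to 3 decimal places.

Let Y = ln q. Fitting Y = k·r + ln C by least squares:
AᵀA = [[62.0000, 12.0000]; [12.0000, 4]], rhs = [2.9672, 3.5817]ᵀ  (here Σr = 12.0000, Σ(r)² = 62.0000, Σln q = 3.5817, Σr·ln q = 2.9672).
Δ = 62.0000·4 − (12.0000)² = 104.0000; k = (2.9672·4 − 12.0000·3.5817)/104.0000 = -0.29915, ln C = (62.0000·3.5817 − 12.0000·2.9672)/104.0000 = 1.79290.

k = -0.299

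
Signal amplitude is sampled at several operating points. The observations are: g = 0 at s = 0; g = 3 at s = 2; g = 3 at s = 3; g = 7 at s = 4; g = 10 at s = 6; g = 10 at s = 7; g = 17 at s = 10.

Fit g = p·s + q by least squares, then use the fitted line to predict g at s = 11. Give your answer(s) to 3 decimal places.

ĝ = 18.006

MᵀM·[p, q]ᵀ = Mᵀg reads: 214·p + 32·q = 343;  32·p + 7·q = 50.
(Σs·s = 214, Σs = 32, Σ1 = 7, Σs·g = 343, Σg = 50.)
det = 214·7 − 32² = 474.
p = (343·7 − 32·50)/474 = 267/158; q = (214·50 − 32·343)/474 = -46/79.
At s = 11: ĝ = (267/158)·(11) + (-46/79)·(1) = 2845/158.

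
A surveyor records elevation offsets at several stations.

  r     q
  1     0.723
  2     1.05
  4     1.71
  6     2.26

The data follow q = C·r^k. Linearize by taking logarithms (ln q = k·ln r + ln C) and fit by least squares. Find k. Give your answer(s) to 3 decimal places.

With ln qᵢ as the transformed response and ln rᵢ as the regressor:
Σln r = 3.8712, Σ(ln r)² = 5.6127, Σln q = 1.0763, Σln r·ln q = 2.2385.
Equations: 5.6127·k + 3.8712·ln C = 2.2385;  3.8712·k + 4·ln C = 1.0763.
Slope k = (n·Σln r·ln q − Σln r·Σln q)/(n·Σ(ln r)² − (Σln r)²) = (4·2.2385 − 3.8712·1.0763)/7.4645 = 0.64136; ln C = (Σln q − k·Σln r)/n = -0.35163.

k = 0.641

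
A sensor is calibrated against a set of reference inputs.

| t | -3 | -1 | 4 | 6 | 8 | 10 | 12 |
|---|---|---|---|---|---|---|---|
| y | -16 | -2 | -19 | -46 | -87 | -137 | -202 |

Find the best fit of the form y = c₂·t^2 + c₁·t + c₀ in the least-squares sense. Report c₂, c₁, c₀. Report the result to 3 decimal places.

From the data, Σt^2·t^2 = 36466, Σt^2·t = 3492, Σt^2 = 370, Σt·t = 370, Σt = 36, Σ1 = 7.
Right-hand side: Σt^2·y = -50462, Σt·y = -4792, Σy = -509.
Normal equations: [[36466, 3492, 370]; [3492, 370, 36]; [370, 36, 7]]·[c₂, c₁, c₀]ᵀ = [-50462, -4792, -509]ᵀ.
Inverting the 3×3 Gram matrix, [c₂, c₁, c₀]ᵀ = [-524744/350203, 391934/350203, 256047/350203]ᵀ.

c₂ = -1.498, c₁ = 1.119, c₀ = 0.731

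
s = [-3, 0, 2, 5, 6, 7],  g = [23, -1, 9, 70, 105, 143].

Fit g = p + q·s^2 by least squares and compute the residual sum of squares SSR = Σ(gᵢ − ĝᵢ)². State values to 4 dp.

Forming AᵀA = [[6, 123]; [123, 4419]] and Aᵀg = [349, 12780]ᵀ gives AᵀA·[p, q]ᵀ = Aᵀg.
Δ = 6·4419 − 123² = 11385.
p = (349·4419 − 123·12780)/11385 = -3301/1265; q = (6·12780 − 123·349)/11385 = 11251/3795.
Residuals: -59/55, 2036/1265, -86/345, -5722/3795, 1114/1265, 1289/3795; SSR = 8814/1265.

SSR = 6.9676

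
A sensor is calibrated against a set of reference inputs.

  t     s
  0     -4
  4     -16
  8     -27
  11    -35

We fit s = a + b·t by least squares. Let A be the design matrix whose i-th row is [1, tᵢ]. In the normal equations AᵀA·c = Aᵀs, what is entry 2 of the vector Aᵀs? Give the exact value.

Entry 2 ↔ basis t, so (Aᵀs)_{2} = Σᵢ (t)·sᵢ = (0)·(-4) + (4)·(-16) + (8)·(-27) + (11)·(-35) = -665.

-665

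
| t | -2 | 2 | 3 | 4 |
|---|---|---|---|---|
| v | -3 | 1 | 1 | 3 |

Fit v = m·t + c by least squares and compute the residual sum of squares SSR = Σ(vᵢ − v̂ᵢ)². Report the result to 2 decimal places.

Entries of MᵀM: Σt·t = 33, Σt = 7, Σ1 = 4.
And Σt·v = 23, Σv = 2.
det = 33·4 − 7² = 83.
m = (23·4 − 7·2)/83 = 78/83; c = (33·2 − 7·23)/83 = -95/83.
Residuals: 2/83, 22/83, -56/83, 32/83; SSR = 56/83.

SSR = 0.67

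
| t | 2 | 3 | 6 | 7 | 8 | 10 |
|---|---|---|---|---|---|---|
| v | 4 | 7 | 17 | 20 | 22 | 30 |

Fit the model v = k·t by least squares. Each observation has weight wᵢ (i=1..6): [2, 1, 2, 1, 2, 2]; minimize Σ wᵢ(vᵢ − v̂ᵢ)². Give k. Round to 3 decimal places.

From the data, Σwᵢ·t·t = 466.
For AᵀWv: Σwᵢ·t·v = 1333.
Normal equations: [[466]]·[k]ᵀ = [1333]ᵀ.
k = 1333/466 = 2.86052.

k = 2.861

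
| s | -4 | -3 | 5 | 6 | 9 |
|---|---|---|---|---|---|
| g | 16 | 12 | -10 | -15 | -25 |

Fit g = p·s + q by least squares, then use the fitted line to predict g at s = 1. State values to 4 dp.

ĝ = 0.4985

Normal-equation sums: Σs·s = 167, Σs = 13, Σ1 = 5.
Right-hand side: Σs·g = -465, Σg = -22.
XᵀX·[p, q]ᵀ = Xᵀg becomes [[167, 13]; [13, 5]]·[p, q]ᵀ = [-465, -22]ᵀ.
det = 167·5 − 13² = 666.
p = ((-465)·5 − 13·(-22))/666 = -2039/666; q = (167·(-22) − 13·(-465))/666 = 2371/666.
At s = 1: ĝ = (-2039/666)·(1) + (2371/666)·(1) = 166/333.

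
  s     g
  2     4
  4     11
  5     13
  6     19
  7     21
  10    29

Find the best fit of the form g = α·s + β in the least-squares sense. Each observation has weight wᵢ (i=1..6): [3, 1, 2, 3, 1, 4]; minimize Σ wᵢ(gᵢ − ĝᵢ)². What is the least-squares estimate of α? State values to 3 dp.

α = 3.125

The normal system XᵀWX·[α, β]ᵀ = XᵀWg is [[635, 85]; [85, 14]]·[α, β]ᵀ = [1847, 243]ᵀ.
Eliminating β: 14·(row 1) − 85·(row 2) gives 1665·α = 14·1847 − 85·243 = 5203, so α = 5203/1665.
Then β = (243 − 85·(5203/1665))/14 = -538/333.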